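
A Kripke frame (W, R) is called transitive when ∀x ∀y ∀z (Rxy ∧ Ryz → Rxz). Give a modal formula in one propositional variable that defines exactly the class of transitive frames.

The condition is transitivity. The 4 schema □r → □□r defines it.
Suppose □r→□□r is valid. Take Rxy, Ryz and set V(r)={w : Rxw}. Then □r at x, so □□r at x, so □r at y, so r at z, i.e. Rxz.

□r → □□r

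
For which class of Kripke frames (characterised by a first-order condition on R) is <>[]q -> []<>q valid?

Suppose ◇□q→□◇q is valid. Take Rxy, Rxz and set V(q)={w : Ryw}. Then □q at y so ◇□q at x, so □◇q at x, so ◇q at z, giving w with Rzw and Ryw.

Convergence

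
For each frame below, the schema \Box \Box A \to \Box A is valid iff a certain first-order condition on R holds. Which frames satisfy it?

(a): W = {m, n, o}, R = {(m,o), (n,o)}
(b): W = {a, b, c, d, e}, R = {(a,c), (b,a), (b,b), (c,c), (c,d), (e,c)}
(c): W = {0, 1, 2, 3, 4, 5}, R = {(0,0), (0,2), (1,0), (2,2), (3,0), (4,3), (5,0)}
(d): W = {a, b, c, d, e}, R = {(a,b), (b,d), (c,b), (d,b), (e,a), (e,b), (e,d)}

(b)

The schema corresponds to density: \forall x \forall y (Rxy \to \exists z (Rxz \wedge Rzy)).
(a): fails — Rno but no z with Rnz and Rzo.
(b): condition met.
(c): fails — R43 but no z with R4z and Rz3.
(d): fails — Rea but no z with Rez and Rza.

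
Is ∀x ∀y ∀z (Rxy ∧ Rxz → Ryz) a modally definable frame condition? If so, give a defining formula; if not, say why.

The condition is the Euclidean property. A defining modal formula is ◇r → □◇r.
Suppose ◇r→□◇r is valid. Take Rxy, Rxz and set V(r)={y}. Then ◇r at x, so □◇r at x, so ◇r at z, so some w with Rzw has r; w=y, i.e. Rzy. By symmetry of the argument, Ryz.

Yes — defined by ◇r → □◇r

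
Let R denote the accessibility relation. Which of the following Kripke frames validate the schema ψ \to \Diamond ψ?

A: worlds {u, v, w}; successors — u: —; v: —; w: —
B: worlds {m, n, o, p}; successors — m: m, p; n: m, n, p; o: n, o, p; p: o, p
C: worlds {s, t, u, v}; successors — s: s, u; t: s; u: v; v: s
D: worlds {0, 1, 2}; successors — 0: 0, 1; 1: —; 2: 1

B

The schema corresponds to reflexivity: \forall x Rxx.
A: fails — world u does not see itself.
B: satisfies the condition.
C: fails — world t does not see itself.
D: fails — world 1 does not see itself.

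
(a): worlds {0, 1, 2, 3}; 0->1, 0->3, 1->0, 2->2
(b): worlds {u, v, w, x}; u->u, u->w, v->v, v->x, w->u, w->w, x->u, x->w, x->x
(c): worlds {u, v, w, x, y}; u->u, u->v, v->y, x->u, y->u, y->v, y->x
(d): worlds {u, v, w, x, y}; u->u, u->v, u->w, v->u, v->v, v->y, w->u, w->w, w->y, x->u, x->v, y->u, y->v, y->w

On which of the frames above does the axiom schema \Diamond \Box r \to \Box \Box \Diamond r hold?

This is the axiom for a generalized confluence (Geach) condition; its first-order frame correspondent is \forall x \forall y \forall z ((xRy \wedge x R^2 z) \to \exists w (yRw \wedge zRw)).
(a): fails — 0R1, 0R²0 but no w with 1Rw and 0Rw.
(b): fails — vRv, vR²u but no t with vRt and uRt.
(c): fails — uRu, uR²v but no t with uRt and vRt.
(d): condition met.
Valid on: (d).

(d)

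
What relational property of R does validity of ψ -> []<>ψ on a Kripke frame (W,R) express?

This is the B axiom.
It corresponds to symmetry: forall x forall y (Rxy -> Ryx).

symmetry: forall x forall y (Rxy -> Ryx)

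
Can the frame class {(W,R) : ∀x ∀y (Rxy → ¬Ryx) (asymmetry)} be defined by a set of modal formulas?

Not modally definable

Modal frame validity is preserved under surjective bounded morphisms.
The 5-cycle (worlds s,t,u,v,w with s→t→u→v→w→s) is asymmetric. Mapping every world to a single reflexive point • is a surjective bounded morphism, and the reflexive point is not asymmetric (R•• but asymmetry requires ¬R••).
So no modal formula (or set of formulas) defines exactly the asymmetric frames.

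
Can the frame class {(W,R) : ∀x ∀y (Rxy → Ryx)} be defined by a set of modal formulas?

Yes: it is symmetry, defined by the B schema q → □◇q.
Suppose q→□◇q is valid. Take Rxy and set V(q)={x}. Then q at x, so □◇q at x, so ◇q at y, so some z with Ryz has q; z=x, i.e. Ryx.

Definable; q → □◇q defines it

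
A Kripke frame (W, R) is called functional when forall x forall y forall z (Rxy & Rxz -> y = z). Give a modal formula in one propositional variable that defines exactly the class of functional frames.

◇s → □s

A defining formula is ◇s → □s (the CD axiom).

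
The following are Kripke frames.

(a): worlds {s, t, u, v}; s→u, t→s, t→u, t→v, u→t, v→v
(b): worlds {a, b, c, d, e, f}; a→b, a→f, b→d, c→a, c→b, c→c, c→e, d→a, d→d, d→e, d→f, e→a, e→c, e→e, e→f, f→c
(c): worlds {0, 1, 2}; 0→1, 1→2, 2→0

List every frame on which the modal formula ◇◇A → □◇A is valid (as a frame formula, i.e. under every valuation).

The schema corresponds to a generalized confluence (Geach) condition: ∀x ∀y ∀z ((xR²y ∧ xRz) → ∃w (y = w ∧ zRw)).
(a): fails — tR²t, tRs but no w with t=w and sRw.
(b): fails — aR²c, aRb but no w with c=w and bRw.
(c): condition met.

(c)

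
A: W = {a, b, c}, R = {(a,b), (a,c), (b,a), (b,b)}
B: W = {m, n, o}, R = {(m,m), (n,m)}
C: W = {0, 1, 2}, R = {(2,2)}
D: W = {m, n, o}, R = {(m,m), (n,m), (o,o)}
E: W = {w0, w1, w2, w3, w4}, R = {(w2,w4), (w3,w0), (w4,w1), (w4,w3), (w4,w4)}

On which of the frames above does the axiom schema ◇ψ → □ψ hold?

This is the axiom for partial functionality; its first-order frame correspondent is ∀x ∀y ∀z (Rxy ∧ Rxz → y = z).
A: fails — a sees both b and c.
B: holds.
C: holds.
D: holds.
E: fails — w4 sees both w1 and w3.
Valid on: B, C, D.

B, C, D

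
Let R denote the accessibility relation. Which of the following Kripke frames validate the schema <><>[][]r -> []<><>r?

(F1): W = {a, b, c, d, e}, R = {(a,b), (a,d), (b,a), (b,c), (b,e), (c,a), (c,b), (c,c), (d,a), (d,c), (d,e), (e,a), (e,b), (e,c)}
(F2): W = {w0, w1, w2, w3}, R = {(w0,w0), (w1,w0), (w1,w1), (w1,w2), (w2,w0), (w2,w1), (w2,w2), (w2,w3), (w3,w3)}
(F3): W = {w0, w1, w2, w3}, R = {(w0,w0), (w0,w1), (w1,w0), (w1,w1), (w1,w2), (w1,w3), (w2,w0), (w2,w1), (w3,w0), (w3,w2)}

Frame correspondent (Sahlqvist): forall x forall y forall z ((x R^2 y & xRz) -> exists w (y R^2 w & z R^2 w)) — i.e. a generalized confluence (Geach) condition.
(F1): holds.
(F2): fails — w1R²w3, w1Rw0 but no w with w3R²w and w0R²w.
(F3): holds.

(F1), (F3)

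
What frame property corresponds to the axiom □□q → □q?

Suppose □□q→□q is valid. Take Rxy and set V(q)={w : xR²w}. Then □□q at x, so □q at x, so q at y, i.e. ∃z(Rxz∧Rzy).

density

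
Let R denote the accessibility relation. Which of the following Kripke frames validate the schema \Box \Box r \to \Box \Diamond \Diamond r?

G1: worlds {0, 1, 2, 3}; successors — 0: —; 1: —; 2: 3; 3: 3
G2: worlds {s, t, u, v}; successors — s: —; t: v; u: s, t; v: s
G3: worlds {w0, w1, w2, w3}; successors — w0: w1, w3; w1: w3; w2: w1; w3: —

This is the axiom for a generalized confluence (Geach) condition; its first-order frame correspondent is \forall x \forall z (xRz \to \exists w (x R^2 w \wedge z R^2 w)).
G1: holds.
G2: fails — tRv but no w with tR²w and vR²w.
G3: fails — w0Rw1 but no w with w0R²w and w1R²w.

G1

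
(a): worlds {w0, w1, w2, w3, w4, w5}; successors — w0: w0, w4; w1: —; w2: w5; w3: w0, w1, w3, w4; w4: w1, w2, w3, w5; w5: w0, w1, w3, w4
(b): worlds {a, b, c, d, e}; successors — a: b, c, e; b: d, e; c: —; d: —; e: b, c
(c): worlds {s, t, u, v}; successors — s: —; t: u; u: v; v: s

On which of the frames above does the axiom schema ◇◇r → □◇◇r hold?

none

The schema corresponds to a generalized confluence (Geach) condition: ∀x ∀y ∀z ((xR²y ∧ xRz) → ∃w (y = w ∧ zR²w)).
(a): fails — w0R²w2, w0Rw4 but no w with w2=w and w4R²w.
(b): fails — aR²b, aRc but no w with b=w and cR²w.
(c): fails — tR²v, tRu but no w with v=w and uR²w.
Valid on no frame.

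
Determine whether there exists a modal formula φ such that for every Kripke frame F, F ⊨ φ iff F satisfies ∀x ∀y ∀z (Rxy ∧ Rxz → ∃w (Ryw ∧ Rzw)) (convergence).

The condition is convergence. A defining modal formula is ◇□p → □◇p.
Suppose ◇□p→□◇p is valid. Take Rxy, Rxz and set V(p)={w : Ryw}. Then □p at y so ◇□p at x, so □◇p at x, so ◇p at z, giving w with Rzw and Ryw.

Yes, by ◇□p → □◇p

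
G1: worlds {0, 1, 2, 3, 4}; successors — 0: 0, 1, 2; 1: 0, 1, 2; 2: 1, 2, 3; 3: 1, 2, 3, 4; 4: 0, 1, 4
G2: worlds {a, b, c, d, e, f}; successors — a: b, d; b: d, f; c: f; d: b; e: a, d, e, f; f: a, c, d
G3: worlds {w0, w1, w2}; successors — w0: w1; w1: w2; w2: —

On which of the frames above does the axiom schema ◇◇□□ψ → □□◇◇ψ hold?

This is the axiom for a generalized confluence (Geach) condition; its first-order frame correspondent is ∀x ∀y ∀z ((xR²y ∧ xR²z) → ∃w (yR²w ∧ zR²w)).
G1: ✓.
G2: ✓.
G3: fails — w0R²w2, w0R²w2 but no w with w2R²w and w2R²w.
Valid on: G1, G2.

G1, G2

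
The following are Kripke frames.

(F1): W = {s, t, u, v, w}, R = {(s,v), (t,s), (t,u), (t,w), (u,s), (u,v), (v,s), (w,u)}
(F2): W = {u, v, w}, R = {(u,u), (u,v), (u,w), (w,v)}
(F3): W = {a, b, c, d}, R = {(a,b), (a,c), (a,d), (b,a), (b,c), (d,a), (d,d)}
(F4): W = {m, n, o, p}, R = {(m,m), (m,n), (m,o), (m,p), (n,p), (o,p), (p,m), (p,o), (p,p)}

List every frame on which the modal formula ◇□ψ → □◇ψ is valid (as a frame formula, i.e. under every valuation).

Frame correspondent (Sahlqvist): ∀x ∀y ∀z (Rxy ∧ Rxz → ∃w (Ryw ∧ Rzw)) — i.e. convergence.
(F1): fails — Rts and Rtw but s and w have no common successor.
(F2): fails — Ruv and Ruv but v and v have no common successor.
(F3): fails — Rab and Rac but b and c have no common successor.
(F4): ✓.
Valid on: (F4).

(F4)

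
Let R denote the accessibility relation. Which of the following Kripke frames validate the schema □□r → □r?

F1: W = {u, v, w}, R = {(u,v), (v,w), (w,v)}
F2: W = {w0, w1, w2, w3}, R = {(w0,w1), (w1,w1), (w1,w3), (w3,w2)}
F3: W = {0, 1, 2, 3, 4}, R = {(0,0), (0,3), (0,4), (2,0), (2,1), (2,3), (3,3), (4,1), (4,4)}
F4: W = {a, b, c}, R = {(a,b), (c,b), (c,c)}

The schema corresponds to density: ∀x ∀y (Rxy → ∃z (Rxz ∧ Rzy)).
F1: fails — Ruv but no z with Ruz and Rzv.
F2: fails — Rw3w2 but no z with Rw3z and Rzw2.
F3: fails — R21 but no z with R2z and Rz1.
F4: fails — Rab but no z with Raz and Rzb.

none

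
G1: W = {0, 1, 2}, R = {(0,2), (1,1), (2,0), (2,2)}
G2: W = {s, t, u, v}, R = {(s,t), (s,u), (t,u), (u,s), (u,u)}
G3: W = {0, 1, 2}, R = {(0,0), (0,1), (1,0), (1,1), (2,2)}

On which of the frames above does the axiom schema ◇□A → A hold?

G1, G3

Frame correspondent (Sahlqvist): ∀x ∀y (Rxy → Ryx) — i.e. symmetry.
G1: ✓.
G2: fails — Rtu but not Rut.
G3: ✓.
Valid on: G1, G3.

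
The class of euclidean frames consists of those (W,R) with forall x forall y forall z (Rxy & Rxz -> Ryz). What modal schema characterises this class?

A defining formula is ◇q → □◇q (the 5 axiom).
Suppose ◇q→□◇q is valid. Take Rxy, Rxz and set V(q)={y}. Then ◇q at x, so □◇q at x, so ◇q at z, so some w with Rzw has q; w=y, i.e. Rzy. By symmetry of the argument, Ryz.

◇q → □◇q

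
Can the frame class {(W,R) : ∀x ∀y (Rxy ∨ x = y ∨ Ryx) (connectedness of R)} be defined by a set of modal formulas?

Not modally definable

Any modally definable frame class is closed under disjoint unions.
Take 3 disjoint single-world reflexive frames: each is trivially connected, but their disjoint union has 3 worlds with no edge between distinct components, so it is not connected.
Hence connectedness of R is not modally definable.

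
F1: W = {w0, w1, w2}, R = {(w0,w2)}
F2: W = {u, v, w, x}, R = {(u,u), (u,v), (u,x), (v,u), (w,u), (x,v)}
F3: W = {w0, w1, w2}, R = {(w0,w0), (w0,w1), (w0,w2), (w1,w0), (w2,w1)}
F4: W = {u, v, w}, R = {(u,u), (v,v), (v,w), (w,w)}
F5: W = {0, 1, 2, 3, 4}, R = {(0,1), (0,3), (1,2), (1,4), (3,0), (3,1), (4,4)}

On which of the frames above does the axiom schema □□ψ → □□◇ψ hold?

Frame correspondent (Sahlqvist): ∀x ∀z (xR²z → ∃w (xR²w ∧ zRw)) — i.e. a generalized confluence (Geach) condition.
F1: holds.
F2: holds.
F3: holds.
F4: holds.
F5: fails — 0R²2 but no w with 0R²w and 2Rw.

F1, F2, F3, F4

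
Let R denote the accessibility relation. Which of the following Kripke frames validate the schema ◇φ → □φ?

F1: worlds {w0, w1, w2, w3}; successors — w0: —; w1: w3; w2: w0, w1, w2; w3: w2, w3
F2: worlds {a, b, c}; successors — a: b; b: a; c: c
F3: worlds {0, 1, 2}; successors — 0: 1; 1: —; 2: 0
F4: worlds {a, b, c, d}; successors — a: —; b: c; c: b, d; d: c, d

F2, F3

This is the axiom for partial functionality; its first-order frame correspondent is ∀x ∀y ∀z (Rxy ∧ Rxz → y = z).
F1: fails — w2 sees both w0 and w1.
F2: satisfies the condition.
F3: satisfies the condition.
F4: fails — c sees both b and d.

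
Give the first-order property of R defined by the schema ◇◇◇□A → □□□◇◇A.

This is a Sahlqvist (Geach-type) schema ◇^3□^1A → □^3◇^2A.
Minimal-valuation argument: fix x; take any y with xR^3y and any z with xR^3z. Set V(A) to the set of worlds R-reachable from y in exactly 1 step. Then □^1A holds at y, so the antecedent holds at x; validity forces ◇^2A at z, giving a w with zR^2w and yR^1w.
First-order correspondent: ∀x ∀y ∀z ((xR³y ∧ xR³z) → ∃w (yRw ∧ zR²w)).

∀x ∀y ∀z ((xR³y ∧ xR³z) → ∃w (yRw ∧ zR²w))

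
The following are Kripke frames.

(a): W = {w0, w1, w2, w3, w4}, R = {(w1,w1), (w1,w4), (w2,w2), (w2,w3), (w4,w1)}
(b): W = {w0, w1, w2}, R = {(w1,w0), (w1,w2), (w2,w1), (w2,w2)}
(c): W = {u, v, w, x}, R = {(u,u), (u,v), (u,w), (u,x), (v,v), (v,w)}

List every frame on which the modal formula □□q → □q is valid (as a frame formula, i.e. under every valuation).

This is the axiom for density; its first-order frame correspondent is ∀x ∀y (Rxy → ∃z (Rxz ∧ Rzy)).
(a): satisfies the condition.
(b): fails — Rw1w0 but no z with Rw1z and Rzw0.
(c): satisfies the condition.
Valid on: (a), (c).

(a), (c)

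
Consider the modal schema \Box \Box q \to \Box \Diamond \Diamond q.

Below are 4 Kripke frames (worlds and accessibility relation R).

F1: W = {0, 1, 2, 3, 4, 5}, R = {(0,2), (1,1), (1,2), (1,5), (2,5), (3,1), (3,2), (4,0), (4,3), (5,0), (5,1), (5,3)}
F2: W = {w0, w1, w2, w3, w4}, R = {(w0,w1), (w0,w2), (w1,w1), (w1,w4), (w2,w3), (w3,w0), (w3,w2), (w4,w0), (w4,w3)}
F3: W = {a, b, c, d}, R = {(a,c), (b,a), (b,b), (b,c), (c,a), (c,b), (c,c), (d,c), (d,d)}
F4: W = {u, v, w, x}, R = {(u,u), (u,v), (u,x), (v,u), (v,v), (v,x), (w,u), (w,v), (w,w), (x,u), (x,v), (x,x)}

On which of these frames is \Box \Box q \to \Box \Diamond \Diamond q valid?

F3, F4

This is the axiom for a generalized confluence (Geach) condition; its first-order frame correspondent is \forall x \forall z (xRz \to \exists w (x R^2 w \wedge z R^2 w)).
F1: fails — 0R2 but no w with 0R²w and 2R²w.
F2: fails — w0Rw2 but no w with w0R²w and w2R²w.
F3: holds.
F4: holds.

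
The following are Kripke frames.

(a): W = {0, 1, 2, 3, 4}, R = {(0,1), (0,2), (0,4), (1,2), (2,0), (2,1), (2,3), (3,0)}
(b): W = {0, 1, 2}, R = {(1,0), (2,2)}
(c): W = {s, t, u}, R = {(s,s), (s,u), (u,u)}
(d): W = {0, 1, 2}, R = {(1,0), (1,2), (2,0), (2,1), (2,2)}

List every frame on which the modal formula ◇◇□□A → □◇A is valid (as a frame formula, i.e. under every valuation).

This is the axiom for a generalized confluence (Geach) condition; its first-order frame correspondent is ∀x ∀y ∀z ((xR²y ∧ xRz) → ∃w (yR²w ∧ zRw)).
(a): fails — 0R²0, 0R4 but no w with 0R²w and 4Rw.
(b): satisfies the condition.
(c): satisfies the condition.
(d): fails — 1R²0, 1R0 but no w with 0R²w and 0Rw.
Valid on: (b), (c).

(b), (c)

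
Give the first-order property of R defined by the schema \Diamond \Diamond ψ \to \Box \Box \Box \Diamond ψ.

This is a Sahlqvist (Geach-type) schema ◇^2□^0ψ → □^3◇^1ψ.
First-order correspondent: \forall x \forall y \forall z ((x R^2 y \wedge x R^3 z) \to \exists w (y = w \wedge zRw)).

\forall x \forall y \forall z ((x R^2 y \wedge x R^3 z) \to \exists w (y = w \wedge zRw))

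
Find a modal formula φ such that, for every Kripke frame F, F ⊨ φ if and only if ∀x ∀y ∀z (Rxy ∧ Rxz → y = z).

◇r → □r

The condition is partial functionality. The CD schema ◇r → □r defines it.
Suppose ◇r→□r is valid. Take Rxy, Rxz and set V(r)={y}. Then ◇r at x, so □r at x, so r at z, i.e. z=y.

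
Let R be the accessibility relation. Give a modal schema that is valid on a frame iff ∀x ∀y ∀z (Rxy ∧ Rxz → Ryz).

◇ψ → □◇ψ

This is the Euclidean property; the standard corresponding axiom is 5: ◇ψ → □◇ψ.
Suppose ◇ψ→□◇ψ is valid. Take Rxy, Rxz and set V(ψ)={y}. Then ◇ψ at x, so □◇ψ at x, so ◇ψ at z, so some w with Rzw has ψ; w=y, i.e. Rzy. By symmetry of the argument, Ryz.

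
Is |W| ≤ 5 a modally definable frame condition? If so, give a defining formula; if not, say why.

Any modally definable frame class is closed under disjoint unions.
Any modal formula valid on each of 6 disjoint one-world frames is valid on their disjoint union (validity is preserved under disjoint unions). Each one-world frame has |W|=1≤5, but the union has |W|=6.
Hence having at most 5 worlds is not modally definable.

Not definable by any modal formula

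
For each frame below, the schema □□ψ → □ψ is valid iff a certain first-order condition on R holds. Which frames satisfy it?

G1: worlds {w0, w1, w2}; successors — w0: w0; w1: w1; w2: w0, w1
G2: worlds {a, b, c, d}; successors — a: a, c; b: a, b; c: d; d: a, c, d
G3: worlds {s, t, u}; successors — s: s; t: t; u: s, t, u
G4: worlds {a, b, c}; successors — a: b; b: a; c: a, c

G1, G2, G3

The schema corresponds to density: ∀x ∀y (Rxy → ∃z (Rxz ∧ Rzy)).
G1: holds.
G2: holds.
G3: holds.
G4: fails — Rab but no z with Raz and Rzb.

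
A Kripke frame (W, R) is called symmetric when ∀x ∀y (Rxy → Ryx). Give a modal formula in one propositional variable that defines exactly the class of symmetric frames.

q → □◇q

This is symmetry; the standard corresponding axiom is B: q → □◇q.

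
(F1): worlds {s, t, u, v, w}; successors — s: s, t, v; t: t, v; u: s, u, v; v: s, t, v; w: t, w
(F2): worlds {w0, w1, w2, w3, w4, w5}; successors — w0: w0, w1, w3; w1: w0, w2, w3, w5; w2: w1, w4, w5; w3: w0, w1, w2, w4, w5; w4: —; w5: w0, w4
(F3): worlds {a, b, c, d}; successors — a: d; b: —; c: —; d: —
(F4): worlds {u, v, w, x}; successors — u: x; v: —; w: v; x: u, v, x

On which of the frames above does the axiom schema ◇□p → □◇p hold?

(F1)

This is the axiom for convergence; its first-order frame correspondent is ∀x ∀y ∀z (Rxy ∧ Rxz → ∃w (Ryw ∧ Rzw)).
(F1): satisfies the condition.
(F2): fails — Rw2w4 and Rw2w4 but w4 and w4 have no common successor.
(F3): fails — Rad and Rad but d and d have no common successor.
(F4): fails — Rwv and Rwv but v and v have no common successor.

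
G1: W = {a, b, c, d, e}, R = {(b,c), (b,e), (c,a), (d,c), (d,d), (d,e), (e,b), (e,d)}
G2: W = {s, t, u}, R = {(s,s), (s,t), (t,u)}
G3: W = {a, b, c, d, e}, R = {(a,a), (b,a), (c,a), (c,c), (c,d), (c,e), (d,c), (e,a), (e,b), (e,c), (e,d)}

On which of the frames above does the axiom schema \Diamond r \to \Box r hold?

none

This is the axiom for partial functionality; its first-order frame correspondent is \forall x \forall y \forall z (Rxy \wedge Rxz \to y = z).
G1: fails — b sees both c and e.
G2: fails — s sees both s and t.
G3: fails — c sees both a and c.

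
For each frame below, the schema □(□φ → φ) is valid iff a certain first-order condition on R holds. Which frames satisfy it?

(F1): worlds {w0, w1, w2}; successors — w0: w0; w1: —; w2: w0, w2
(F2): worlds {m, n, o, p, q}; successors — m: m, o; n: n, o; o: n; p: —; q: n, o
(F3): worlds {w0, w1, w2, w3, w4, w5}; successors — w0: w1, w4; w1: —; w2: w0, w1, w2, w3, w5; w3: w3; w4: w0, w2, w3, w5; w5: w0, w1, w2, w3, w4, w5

The schema corresponds to shift-reflexivity: ∀x ∀y (Rxy → Ryy).
(F1): holds.
(F2): fails — Rno but not Roo.
(F3): fails — Rw0w4 but not Rw4w4.

(F1)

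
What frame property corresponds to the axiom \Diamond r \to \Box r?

Partial functionality

Suppose ◇r→□r is valid. Take Rxy, Rxz and set V(r)={y}. Then ◇r at x, so □r at x, so r at z, i.e. z=y.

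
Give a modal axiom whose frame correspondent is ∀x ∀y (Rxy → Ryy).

□(□q → q)

This is shift-reflexivity; the standard corresponding axiom is T□: □(□q → q).
Suppose □(□q→q) is valid. Take Rxy and set V(q)={w : Ryw}. Then at y, □q holds; since □(□q→q) at x, □q→q at y, so q at y, i.e. Ryy.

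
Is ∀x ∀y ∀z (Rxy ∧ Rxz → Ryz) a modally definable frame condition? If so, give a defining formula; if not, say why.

Yes — defined by ◇p → □◇p

This is a Sahlqvist condition; the 5 axiom ◇p → □◇p defines it.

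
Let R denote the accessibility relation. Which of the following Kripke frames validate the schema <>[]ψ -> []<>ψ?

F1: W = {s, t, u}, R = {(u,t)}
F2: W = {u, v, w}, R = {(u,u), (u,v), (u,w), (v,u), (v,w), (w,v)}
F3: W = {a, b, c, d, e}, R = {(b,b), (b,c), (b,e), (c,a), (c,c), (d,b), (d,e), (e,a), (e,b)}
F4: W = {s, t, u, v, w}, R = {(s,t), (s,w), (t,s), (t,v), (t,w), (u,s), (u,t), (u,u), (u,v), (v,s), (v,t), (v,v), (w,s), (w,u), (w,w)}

Frame correspondent (Sahlqvist): forall x forall y forall z (Rxy & Rxz -> exists w (Ryw & Rzw)) — i.e. convergence.
F1: fails — Rut and Rut but t and t have no common successor.
F2: fails — Ruv and Ruw but v and w have no common successor.
F3: fails — Rcc and Rca but c and a have no common successor.
F4: condition met.
Valid on: F4.

F4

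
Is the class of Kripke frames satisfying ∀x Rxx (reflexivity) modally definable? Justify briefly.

This is a Sahlqvist condition; the T axiom □p → p defines it.
Suppose □p→p is valid. At any x set V(p)={w : Rxw}. Then □p holds at x, so p holds at x, i.e. Rxx.

Yes, by □p → p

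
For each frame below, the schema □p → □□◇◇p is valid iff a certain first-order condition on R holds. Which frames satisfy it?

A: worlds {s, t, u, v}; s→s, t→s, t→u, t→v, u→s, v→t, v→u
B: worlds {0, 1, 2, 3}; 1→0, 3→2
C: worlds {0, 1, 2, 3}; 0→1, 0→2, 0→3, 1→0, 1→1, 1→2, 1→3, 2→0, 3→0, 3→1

B

This is the axiom for a generalized confluence (Geach) condition; its first-order frame correspondent is ∀x ∀z (xR²z → ∃w (xRw ∧ zR²w)).
A: fails — vR²s but no w with vRw and sR²w.
B: satisfies the condition.
C: fails — 2R²2 but no w with 2Rw and 2R²w.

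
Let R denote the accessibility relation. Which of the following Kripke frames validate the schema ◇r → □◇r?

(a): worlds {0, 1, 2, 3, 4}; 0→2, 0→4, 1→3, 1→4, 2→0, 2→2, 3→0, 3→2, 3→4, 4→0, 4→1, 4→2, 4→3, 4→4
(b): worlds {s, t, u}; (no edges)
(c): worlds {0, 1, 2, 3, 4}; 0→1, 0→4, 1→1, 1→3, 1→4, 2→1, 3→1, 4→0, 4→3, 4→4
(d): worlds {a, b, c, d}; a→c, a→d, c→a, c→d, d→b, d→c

The schema corresponds to the Euclidean property: ∀x ∀y ∀z (Rxy ∧ Rxz → Ryz).
(a): fails — R02 and R04 but not R24.
(b): ✓.
(c): fails — R04 and R01 but not R41.
(d): fails — Rac and Rac but not Rcc.
Valid on: (b).

(b)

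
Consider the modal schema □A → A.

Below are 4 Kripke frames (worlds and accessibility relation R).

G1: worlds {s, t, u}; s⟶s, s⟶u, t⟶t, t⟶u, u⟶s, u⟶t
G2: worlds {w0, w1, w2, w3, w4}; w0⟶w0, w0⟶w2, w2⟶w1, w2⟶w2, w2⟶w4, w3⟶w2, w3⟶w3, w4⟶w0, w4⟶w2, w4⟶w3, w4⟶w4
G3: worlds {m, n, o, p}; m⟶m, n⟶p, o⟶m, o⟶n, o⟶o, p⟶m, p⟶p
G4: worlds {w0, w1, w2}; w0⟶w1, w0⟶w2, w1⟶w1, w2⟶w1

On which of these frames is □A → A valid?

Frame correspondent (Sahlqvist): ∀x Rxx — i.e. reflexivity.
G1: fails — world u does not see itself.
G2: fails — world w1 does not see itself.
G3: fails — world n does not see itself.
G4: fails — world w0 does not see itself.
Valid on no frame.

none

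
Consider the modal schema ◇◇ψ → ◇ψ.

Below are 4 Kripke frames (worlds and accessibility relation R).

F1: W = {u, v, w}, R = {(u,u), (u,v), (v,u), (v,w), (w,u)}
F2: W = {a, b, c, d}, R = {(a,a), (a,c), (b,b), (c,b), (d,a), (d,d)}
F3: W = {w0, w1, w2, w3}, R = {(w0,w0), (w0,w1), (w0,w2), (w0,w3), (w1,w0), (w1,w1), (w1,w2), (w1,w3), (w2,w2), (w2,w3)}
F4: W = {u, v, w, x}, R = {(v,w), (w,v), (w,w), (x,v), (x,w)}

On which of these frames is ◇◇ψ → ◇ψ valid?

F3

Frame correspondent (Sahlqvist): ∀x ∀y ∀z (Rxy ∧ Ryz → Rxz) — i.e. transitivity.
F1: fails — Ruv and Rvw but not Ruw.
F2: fails — Rac and Rcb but not Rab.
F3: holds.
F4: fails — Rvw and Rwv but not Rvv.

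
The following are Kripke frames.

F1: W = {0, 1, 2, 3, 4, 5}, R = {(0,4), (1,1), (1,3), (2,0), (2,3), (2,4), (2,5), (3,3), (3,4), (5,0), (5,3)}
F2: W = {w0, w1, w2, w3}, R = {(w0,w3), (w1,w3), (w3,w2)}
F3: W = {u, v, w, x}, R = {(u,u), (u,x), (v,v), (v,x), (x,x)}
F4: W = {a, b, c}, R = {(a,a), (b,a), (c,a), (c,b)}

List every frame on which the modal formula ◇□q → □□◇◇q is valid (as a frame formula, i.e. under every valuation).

F3, F4

Frame correspondent (Sahlqvist): ∀x ∀y ∀z ((xRy ∧ xR²z) → ∃w (yRw ∧ zR²w)) — i.e. a generalized confluence (Geach) condition.
F1: fails — 1R1, 1R²4 but no w with 1Rw and 4R²w.
F2: fails — w0Rw3, w0R²w2 but no w with w3Rw and w2R²w.
F3: satisfies the condition.
F4: satisfies the condition.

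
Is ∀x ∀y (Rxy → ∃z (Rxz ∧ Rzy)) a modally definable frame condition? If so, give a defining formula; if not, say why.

Yes — defined by □□r → □r

Yes: it is density, defined by the C4 schema □□r → □r.
Suppose □□r→□r is valid. Take Rxy and set V(r)={w : xR²w}. Then □□r at x, so □r at x, so r at y, i.e. ∃z(Rxz∧Rzy).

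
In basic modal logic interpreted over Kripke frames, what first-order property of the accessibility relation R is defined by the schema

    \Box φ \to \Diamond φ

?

seriality: \forall x \exists y Rxy

This is the D axiom.
It corresponds to seriality: \forall x \exists y Rxy.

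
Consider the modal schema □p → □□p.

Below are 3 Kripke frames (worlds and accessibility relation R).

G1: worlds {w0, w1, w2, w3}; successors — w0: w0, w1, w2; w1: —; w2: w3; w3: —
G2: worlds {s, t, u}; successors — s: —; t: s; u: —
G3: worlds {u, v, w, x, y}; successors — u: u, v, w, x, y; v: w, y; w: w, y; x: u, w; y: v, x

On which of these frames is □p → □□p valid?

G2

This is the axiom for transitivity; its first-order frame correspondent is ∀x ∀y ∀z (Rxy ∧ Ryz → Rxz).
G1: fails — Rw0w2 and Rw2w3 but not Rw0w3.
G2: satisfies the condition.
G3: fails — Rxw and Rwy but not Rxy.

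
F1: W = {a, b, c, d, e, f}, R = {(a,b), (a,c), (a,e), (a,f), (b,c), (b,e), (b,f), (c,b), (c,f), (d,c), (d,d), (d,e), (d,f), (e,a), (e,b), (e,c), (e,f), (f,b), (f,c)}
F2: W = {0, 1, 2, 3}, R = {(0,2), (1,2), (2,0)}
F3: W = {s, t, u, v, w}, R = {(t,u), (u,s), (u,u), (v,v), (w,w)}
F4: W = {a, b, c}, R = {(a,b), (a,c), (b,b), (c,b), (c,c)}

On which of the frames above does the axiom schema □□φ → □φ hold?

F3, F4

The schema corresponds to density: ∀x ∀y (Rxy → ∃z (Rxz ∧ Rzy)).
F1: fails — Rbe but no z with Rbz and Rze.
F2: fails — R12 but no z with R1z and Rz2.
F3: satisfies the condition.
F4: satisfies the condition.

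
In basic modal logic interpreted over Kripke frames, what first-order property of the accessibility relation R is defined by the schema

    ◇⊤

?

◇⊤ holds at w iff w has a successor, so frame-validity of ◇⊤ is exactly seriality. Equivalently via □q → ◇q:
Suppose □q→◇q is valid. At any x set V(q)=W. Then □q at x, so ◇q at x, so x has a successor.
The converse is a direct semantic check.
Frame condition: ∀x ∃y Rxy.

Seriality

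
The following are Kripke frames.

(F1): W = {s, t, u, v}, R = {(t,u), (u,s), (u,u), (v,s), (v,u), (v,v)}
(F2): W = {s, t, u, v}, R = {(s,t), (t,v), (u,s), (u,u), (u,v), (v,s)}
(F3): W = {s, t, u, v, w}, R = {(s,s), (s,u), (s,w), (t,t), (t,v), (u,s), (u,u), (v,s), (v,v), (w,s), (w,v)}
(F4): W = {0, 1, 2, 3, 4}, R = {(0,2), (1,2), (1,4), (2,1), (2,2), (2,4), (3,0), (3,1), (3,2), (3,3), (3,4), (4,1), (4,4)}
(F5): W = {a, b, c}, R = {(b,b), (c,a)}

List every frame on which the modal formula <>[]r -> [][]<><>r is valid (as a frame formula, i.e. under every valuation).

The schema corresponds to a generalized confluence (Geach) condition: forall x forall y forall z ((xRy & x R^2 z) -> exists w (yRw & z R^2 w)).
(F1): fails — tRu, tR²s but no w with uRw and sR²w.
(F2): fails — sRt, sR²v but no w with tRw and vR²w.
(F3): ✓.
(F4): ✓.
(F5): ✓.

(F3), (F4), (F5)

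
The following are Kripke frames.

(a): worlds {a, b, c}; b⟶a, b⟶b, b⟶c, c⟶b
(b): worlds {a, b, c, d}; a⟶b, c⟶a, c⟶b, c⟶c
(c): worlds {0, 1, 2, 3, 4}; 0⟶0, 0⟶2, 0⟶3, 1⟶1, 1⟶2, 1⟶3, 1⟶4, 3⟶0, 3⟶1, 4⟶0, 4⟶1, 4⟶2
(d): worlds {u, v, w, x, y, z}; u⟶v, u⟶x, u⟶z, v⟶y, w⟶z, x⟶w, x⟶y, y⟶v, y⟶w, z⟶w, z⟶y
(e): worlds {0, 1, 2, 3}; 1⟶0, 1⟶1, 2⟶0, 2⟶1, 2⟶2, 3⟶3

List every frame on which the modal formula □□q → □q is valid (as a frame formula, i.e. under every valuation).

This is the axiom for density; its first-order frame correspondent is ∀x ∀y (Rxy → ∃z (Rxz ∧ Rzy)).
(a): ✓.
(b): fails — Rab but no z with Raz and Rzb.
(c): ✓.
(d): fails — Ruv but no t with Rut and Rtv.
(e): ✓.

(a), (c), (e)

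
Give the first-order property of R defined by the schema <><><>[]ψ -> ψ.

This is a Sahlqvist (Geach-type) schema ◇^3□^1ψ → □^0◇^0ψ.
Minimal-valuation argument: fix x; take any y with xR^3y and any z with xR^0z. Set V(ψ) to the set of worlds R-reachable from y in exactly 1 step. Then □^1ψ holds at y, so the antecedent holds at x; validity forces ◇^0ψ at z, giving a w with zR^0w and yR^1w.
First-order correspondent: forall x forall y (x R^3 y -> exists w (yRw & x = w)).

forall x forall y (x R^3 y -> exists w (yRw & x = w))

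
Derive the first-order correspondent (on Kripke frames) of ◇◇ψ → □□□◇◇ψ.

This is a Sahlqvist (Geach-type) schema ◇^2□^0ψ → □^3◇^2ψ.
First-order correspondent: ∀x ∀y ∀z ((xR²y ∧ xR³z) → ∃w (y = w ∧ zR²w)).

∀x ∀y ∀z ((xR²y ∧ xR³z) → ∃w (y = w ∧ zR²w))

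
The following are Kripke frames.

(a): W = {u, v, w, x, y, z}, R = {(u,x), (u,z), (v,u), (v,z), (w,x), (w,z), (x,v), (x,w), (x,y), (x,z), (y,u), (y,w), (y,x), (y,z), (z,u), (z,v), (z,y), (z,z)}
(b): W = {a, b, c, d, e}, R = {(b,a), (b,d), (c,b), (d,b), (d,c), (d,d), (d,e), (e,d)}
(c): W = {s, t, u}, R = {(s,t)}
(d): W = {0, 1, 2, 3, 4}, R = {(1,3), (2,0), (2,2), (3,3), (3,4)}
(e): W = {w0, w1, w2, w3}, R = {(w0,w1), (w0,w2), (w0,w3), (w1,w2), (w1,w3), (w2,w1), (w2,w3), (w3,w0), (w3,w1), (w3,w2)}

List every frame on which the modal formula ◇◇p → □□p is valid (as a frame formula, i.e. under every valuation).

This is the axiom for a generalized confluence (Geach) condition; its first-order frame correspondent is ∀x ∀y ∀z ((xR²y ∧ xR²z) → ∃w (y = w ∧ z = w)).
(a): fails — uR²u, uR²v but u ≠ v.
(b): fails — bR²b, bR²c but b ≠ c.
(c): satisfies the condition.
(d): fails — 1R²3, 1R²4 but 3 ≠ 4.
(e): fails — w0R²w0, w0R²w1 but w0 ≠ w1.

(c)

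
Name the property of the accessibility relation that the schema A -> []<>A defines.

symmetry

Suppose A→□◇A is valid. Take Rxy and set V(A)={x}. Then A at x, so □◇A at x, so ◇A at y, so some z with Ryz has A; z=x, i.e. Ryx.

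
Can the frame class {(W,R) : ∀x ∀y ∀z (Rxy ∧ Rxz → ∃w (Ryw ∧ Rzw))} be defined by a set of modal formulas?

Definable; ◇□r → □◇r defines it

Yes: it is convergence, defined by the .2 schema ◇□r → □◇r.
Suppose ◇□r→□◇r is valid. Take Rxy, Rxz and set V(r)={w : Ryw}. Then □r at y so ◇□r at x, so □◇r at x, so ◇r at z, giving w with Rzw and Ryw.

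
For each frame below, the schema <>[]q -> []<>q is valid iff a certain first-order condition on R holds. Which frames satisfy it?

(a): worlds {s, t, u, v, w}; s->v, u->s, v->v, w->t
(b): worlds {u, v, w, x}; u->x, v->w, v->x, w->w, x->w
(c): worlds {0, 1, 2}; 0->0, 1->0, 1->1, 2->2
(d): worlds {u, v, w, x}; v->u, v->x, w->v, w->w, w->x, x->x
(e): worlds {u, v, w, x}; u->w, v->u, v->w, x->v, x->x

(b), (c)

This is the axiom for convergence; its first-order frame correspondent is forall x forall y forall z (Rxy & Rxz -> exists w (Ryw & Rzw)).
(a): fails — Rwt and Rwt but t and t have no common successor.
(b): holds.
(c): holds.
(d): fails — Rvu and Rvu but u and u have no common successor.
(e): fails — Ruw and Ruw but w and w have no common successor.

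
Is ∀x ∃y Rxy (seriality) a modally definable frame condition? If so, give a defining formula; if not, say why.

Definable; □q → ◇q defines it

Yes: it is seriality, defined by the D schema □q → ◇q.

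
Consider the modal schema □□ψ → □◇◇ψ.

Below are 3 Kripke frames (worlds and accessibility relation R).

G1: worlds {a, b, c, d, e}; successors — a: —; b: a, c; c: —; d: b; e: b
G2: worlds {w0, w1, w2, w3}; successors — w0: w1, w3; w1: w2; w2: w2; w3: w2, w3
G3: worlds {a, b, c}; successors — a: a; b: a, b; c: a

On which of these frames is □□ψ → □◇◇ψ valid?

G2, G3

The schema corresponds to a generalized confluence (Geach) condition: ∀x ∀z (xRz → ∃w (xR²w ∧ zR²w)).
G1: fails — bRa but no w with bR²w and aR²w.
G2: condition met.
G3: condition met.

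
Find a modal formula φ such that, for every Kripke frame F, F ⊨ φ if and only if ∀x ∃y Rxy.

□r → ◇r

The condition is seriality. The D schema □r → ◇r defines it.
Suppose □r→◇r is valid. At any x set V(r)=W. Then □r at x, so ◇r at x, so x has a successor.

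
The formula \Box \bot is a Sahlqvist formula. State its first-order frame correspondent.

□⊥ is valid iff no world has any successor (otherwise □⊥ fails at any world with one).

emptiness of R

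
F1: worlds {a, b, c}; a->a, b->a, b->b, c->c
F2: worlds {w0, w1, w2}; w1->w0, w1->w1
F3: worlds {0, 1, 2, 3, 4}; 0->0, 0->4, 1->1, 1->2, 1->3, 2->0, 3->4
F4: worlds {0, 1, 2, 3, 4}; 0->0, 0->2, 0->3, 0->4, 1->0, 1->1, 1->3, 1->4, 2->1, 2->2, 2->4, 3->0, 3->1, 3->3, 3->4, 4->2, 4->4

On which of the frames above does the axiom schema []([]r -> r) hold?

This is the axiom for shift-reflexivity; its first-order frame correspondent is forall x forall y (Rxy -> Ryy).
F1: holds.
F2: fails — Rw1w0 but not Rw0w0.
F3: fails — R34 but not R44.
F4: holds.
Valid on: F1, F4.

F1, F4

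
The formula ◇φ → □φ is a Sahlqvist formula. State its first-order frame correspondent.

partial functionality: ∀x ∀y ∀z (Rxy ∧ Rxz → y = z)

Suppose ◇φ→□φ is valid. Take Rxy, Rxz and set V(φ)={y}. Then ◇φ at x, so □φ at x, so φ at z, i.e. z=y.
The converse is a direct semantic check.
Frame condition: ∀x ∀y ∀z (Rxy ∧ Rxz → y = z).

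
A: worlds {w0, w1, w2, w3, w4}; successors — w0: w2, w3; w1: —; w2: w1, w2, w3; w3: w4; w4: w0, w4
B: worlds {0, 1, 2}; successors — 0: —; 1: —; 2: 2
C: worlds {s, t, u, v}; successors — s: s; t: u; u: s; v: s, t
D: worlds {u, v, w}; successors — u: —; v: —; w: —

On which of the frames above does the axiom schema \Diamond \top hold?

C

Frame correspondent (Sahlqvist): \forall x \exists y Rxy — i.e. seriality.
A: fails — world w1 has no successor.
B: fails — world 0 has no successor.
C: condition met.
D: fails — world u has no successor.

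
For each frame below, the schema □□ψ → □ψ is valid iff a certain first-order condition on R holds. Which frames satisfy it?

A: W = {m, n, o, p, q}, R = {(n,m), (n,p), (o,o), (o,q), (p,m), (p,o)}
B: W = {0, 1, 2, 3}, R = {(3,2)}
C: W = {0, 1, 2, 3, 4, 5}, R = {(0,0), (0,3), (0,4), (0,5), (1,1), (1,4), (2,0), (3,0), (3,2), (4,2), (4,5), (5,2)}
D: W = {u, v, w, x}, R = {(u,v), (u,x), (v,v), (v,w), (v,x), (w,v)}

D

Frame correspondent (Sahlqvist): ∀x ∀y (Rxy → ∃z (Rxz ∧ Rzy)) — i.e. density.
A: fails — Rpm but no z with Rpz and Rzm.
B: fails — R32 but no z with R3z and Rz2.
C: fails — R32 but no z with R3z and Rz2.
D: condition met.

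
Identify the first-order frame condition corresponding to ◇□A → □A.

the Euclidean property

Equivalently (dual form): ◇A → □◇A.
Suppose ◇A→□◇A is valid. Take Rxy, Rxz and set V(A)={y}. Then ◇A at x, so □◇A at x, so ◇A at z, so some w with Rzw has A; w=y, i.e. Rzy. By symmetry of the argument, Ryz.
Conversely, on a frame with the Euclidean property the schema holds at every world under every valuation.
So the correspondent is the Euclidean property.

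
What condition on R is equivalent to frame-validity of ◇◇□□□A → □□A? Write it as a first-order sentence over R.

∀x ∀y ∀z ((xR²y ∧ xR²z) → ∃w (yR³w ∧ z = w))

This is a Sahlqvist (Geach-type) schema ◇^2□^3A → □^2◇^0A.
First-order correspondent: ∀x ∀y ∀z ((xR²y ∧ xR²z) → ∃w (yR³w ∧ z = w)).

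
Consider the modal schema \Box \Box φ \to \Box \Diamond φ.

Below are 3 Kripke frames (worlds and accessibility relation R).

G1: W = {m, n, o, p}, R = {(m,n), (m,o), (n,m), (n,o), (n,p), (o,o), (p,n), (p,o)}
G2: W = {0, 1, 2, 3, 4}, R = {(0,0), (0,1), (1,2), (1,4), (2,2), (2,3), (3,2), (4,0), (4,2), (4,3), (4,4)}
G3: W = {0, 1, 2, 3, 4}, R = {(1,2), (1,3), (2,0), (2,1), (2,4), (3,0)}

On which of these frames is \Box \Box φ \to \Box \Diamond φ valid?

G1, G2

This is the axiom for a generalized confluence (Geach) condition; its first-order frame correspondent is \forall x \forall z (xRz \to \exists w (x R^2 w \wedge zRw)).
G1: holds.
G2: holds.
G3: fails — 2R0 but no w with 2R²w and 0Rw.
Valid on: G1, G2.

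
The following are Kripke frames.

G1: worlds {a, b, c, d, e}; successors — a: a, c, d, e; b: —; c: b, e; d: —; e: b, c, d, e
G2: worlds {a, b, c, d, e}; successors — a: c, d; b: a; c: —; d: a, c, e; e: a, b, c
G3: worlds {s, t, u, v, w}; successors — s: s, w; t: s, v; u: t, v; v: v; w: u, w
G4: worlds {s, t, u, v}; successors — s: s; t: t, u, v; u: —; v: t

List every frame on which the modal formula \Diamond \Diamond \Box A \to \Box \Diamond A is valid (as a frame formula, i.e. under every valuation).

Frame correspondent (Sahlqvist): \forall x \forall y \forall z ((x R^2 y \wedge xRz) \to \exists w (yRw \wedge zRw)) — i.e. a generalized confluence (Geach) condition.
G1: fails — aR²a, aRd but no w with aRw and dRw.
G2: fails — aR²a, aRc but no w with aRw and cRw.
G3: fails — sR²u, sRs but no w* with uRw* and sRw*.
G4: fails — tR²t, tRu but no w with tRw and uRw.

none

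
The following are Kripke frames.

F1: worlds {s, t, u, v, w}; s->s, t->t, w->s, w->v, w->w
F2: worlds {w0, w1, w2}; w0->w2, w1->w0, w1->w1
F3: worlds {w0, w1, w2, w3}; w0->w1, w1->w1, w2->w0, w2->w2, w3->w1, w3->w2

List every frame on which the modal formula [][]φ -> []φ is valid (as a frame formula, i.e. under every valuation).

F1, F3

This is the axiom for density; its first-order frame correspondent is forall x forall y (Rxy -> exists z (Rxz & Rzy)).
F1: holds.
F2: fails — Rw0w2 but no z with Rw0z and Rzw2.
F3: holds.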